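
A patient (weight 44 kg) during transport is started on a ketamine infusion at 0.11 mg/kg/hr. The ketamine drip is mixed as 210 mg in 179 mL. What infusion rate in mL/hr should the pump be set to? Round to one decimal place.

Dose = 0.11 mg/kg/hr × 44 kg = 4.84 mg/hr
Concentration = 210 mg ÷ 179 mL = 1.173184 mg/mL
Rate = 4.84 mg/hr ÷ 1.173184 mg/mL = 4.125524 mL/hr

4.1 mL/hr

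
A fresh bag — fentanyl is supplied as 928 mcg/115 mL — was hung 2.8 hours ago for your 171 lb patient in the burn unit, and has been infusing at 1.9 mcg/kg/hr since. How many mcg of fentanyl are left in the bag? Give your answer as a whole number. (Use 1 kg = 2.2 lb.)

Weight = 171 lb ÷ 2.2 lb/kg = 77.72727 kg
Dose = 1.9 mcg/kg/hr × 77.72727 kg = 147.6818 mcg/hr
Concentration = 928 mcg ÷ 115 mL = 8.069565 mcg/mL
Rate = 147.6818 mcg/hr ÷ 8.069565 mcg/mL = 18.30109 mL/hr
Volume infused = 18.30109 mL/hr × 2.8 hr = 51.24304 mL
Volume remaining = 115 − 51.24304 = 63.75696 mL
Drug remaining = 63.75696 mL × 8.069565 mcg/mL = 514.4909 mcg

514 mcg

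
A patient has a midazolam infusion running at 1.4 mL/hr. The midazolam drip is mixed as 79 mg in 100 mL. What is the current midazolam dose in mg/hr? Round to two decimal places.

Concentration = 79 mg ÷ 100 mL = 0.79 mg/mL
Drug rate = 1.4 mL/hr × 0.79 mg/mL = 1.106 mg/hr

1.11 mg/hr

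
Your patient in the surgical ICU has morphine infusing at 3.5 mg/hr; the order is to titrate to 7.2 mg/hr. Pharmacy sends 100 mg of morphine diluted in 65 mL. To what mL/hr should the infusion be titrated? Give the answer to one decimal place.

Concentration = 100 mg ÷ 65 mL = 1.538462 mg/mL
Rate = 7.2 mg/hr ÷ 1.538462 mg/mL = 4.68 mL/hr

4.7 mL/hr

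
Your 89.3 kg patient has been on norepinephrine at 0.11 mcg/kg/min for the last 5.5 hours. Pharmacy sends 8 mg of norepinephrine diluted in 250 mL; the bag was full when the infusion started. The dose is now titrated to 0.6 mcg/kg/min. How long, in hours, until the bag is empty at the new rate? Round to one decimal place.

1.5 hours

Initial rate:
Dose = 0.11 mcg/kg/min × 89.3 kg = 9.823 mcg/min
9.823 mcg/min × 60 min/hr = 589.38 mcg/hr
Concentration = 8 mg ÷ 250 mL = 0.032 mg/mL = 32 mcg/mL
Rate = 589.38 mcg/hr ÷ 32 mcg/mL = 18.41812 mL/hr
Volume infused so far = 18.41812 mL/hr × 5.5 hr = 101.2997 mL
Volume remaining = 250 − 101.2997 = 148.7003 mL
New rate:
Dose = 0.6 mcg/kg/min × 89.3 kg = 53.58 mcg/min
53.58 mcg/min × 60 min/hr = 3214.8 mcg/hr
Rate = 3214.8 mcg/hr ÷ 32 mcg/mL = 100.4625 mL/hr
Time remaining = 148.7003 mL ÷ 100.4625 mL/hr = 1.480157 hr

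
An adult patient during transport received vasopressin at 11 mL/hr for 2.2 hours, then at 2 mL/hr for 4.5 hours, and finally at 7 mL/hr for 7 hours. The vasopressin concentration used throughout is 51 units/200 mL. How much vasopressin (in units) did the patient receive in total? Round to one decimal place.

Concentration = 51 units ÷ 200 mL = 0.255 units/mL
Stage 1: 11 mL/hr × 2.2 hr = 24.2 mL → 24.2 mL × 0.255 units/mL = 6.171 units
Stage 2: 2 mL/hr × 4.5 hr = 9 mL → 9 mL × 0.255 units/mL = 2.295 units
Stage 3: 7 mL/hr × 7 hr = 49 mL → 49 mL × 0.255 units/mL = 12.495 units
Total = 6.171 + 2.295 + 12.495 = 20.961 units

21.0 units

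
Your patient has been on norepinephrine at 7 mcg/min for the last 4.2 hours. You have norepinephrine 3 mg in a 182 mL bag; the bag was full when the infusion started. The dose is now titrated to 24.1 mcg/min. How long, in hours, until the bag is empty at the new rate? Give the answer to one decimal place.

Initial rate:
7 mcg/min × 60 min/hr = 420 mcg/hr
Concentration = 3 mg ÷ 182 mL = 0.01648352 mg/mL = 16.48352 mcg/mL
Rate = 420 mcg/hr ÷ 16.48352 mcg/mL = 25.48 mL/hr
Volume infused so far = 25.48 mL/hr × 4.2 hr = 107.016 mL
Volume remaining = 182 − 107.016 = 74.984 mL
New rate:
24.1 mcg/min × 60 min/hr = 1446 mcg/hr
Rate = 1446 mcg/hr ÷ 16.48352 mcg/mL = 87.724 mL/hr
Time remaining = 74.984 mL ÷ 87.724 mL/hr = 0.8547718 hr

0.9 hours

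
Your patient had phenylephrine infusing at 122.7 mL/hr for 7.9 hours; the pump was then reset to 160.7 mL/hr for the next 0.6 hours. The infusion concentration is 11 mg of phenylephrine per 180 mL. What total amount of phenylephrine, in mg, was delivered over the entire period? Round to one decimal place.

65.1 mg

Concentration = 11 mg ÷ 180 mL = 0.06111111 mg/mL
Stage 1: 122.7 mL/hr × 7.9 hr = 969.33 mL → 969.33 mL × 0.06111111 mg/mL = 59.23683 mg
Stage 2: 160.7 mL/hr × 0.6 hr = 96.42 mL → 96.42 mL × 0.06111111 mg/mL = 5.892333 mg
Total = 59.23683 + 5.892333 = 65.12917 mg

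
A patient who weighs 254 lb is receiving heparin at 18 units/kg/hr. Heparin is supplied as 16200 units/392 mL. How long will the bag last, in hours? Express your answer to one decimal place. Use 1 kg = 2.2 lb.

7.8 hours

Weight = 254 lb ÷ 2.2 lb/kg = 115.4545 kg
Dose = 18 units/kg/hr × 115.4545 kg = 2078.182 units/hr
Concentration = 16200 units ÷ 392 mL = 41.32653 units/mL
Rate = 2078.182 units/hr ÷ 41.32653 units/mL = 50.28687 mL/hr
Duration = 392 mL ÷ 50.28687 mL/hr = 7.795276 hr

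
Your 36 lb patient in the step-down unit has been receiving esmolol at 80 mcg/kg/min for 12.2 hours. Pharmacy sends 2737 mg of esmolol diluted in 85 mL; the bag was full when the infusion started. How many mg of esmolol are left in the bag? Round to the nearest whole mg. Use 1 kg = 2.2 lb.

1779 mg

Weight = 36 lb ÷ 2.2 lb/kg = 16.36364 kg
Dose = 80 mcg/kg/min × 16.36364 kg = 1309.091 mcg/min
1309.091 mcg/min × 60 min/hr = 78545.45 mcg/hr
Concentration = 2737 mg ÷ 85 mL = 32.2 mg/mL = 32200 mcg/mL
Rate = 78545.45 mcg/hr ÷ 32200 mcg/mL = 2.4393 mL/hr
Volume infused = 2.4393 mL/hr × 12.2 hr = 29.75946 mL
Volume remaining = 85 − 29.75946 = 55.24054 mL
Drug remaining = 55.24054 mL × 32200 mcg/mL = 1778745 mcg = 1778.745 mg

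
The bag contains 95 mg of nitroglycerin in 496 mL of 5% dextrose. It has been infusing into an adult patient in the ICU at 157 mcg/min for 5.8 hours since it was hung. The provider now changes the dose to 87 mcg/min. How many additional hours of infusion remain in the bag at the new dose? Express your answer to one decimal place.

7.7 hours

Initial rate:
157 mcg/min × 60 min/hr = 9420 mcg/hr
Concentration = 95 mg ÷ 496 mL = 0.1915323 mg/mL = 191.5323 mcg/mL
Rate = 9420 mcg/hr ÷ 191.5323 mcg/mL = 49.18232 mL/hr
Volume infused so far = 49.18232 mL/hr × 5.8 hr = 285.2574 mL
Volume remaining = 496 − 285.2574 = 210.7426 mL
New rate:
87 mcg/min × 60 min/hr = 5220 mcg/hr
Rate = 5220 mcg/hr ÷ 191.5323 mcg/mL = 27.25389 mL/hr
Time remaining = 210.7426 mL ÷ 27.25389 mL/hr = 7.732567 hr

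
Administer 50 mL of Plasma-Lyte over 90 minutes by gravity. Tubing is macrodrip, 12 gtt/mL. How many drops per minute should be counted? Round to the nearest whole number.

50 mL ÷ (90 min) = 0.5555556 mL/min
0.5555556 mL/min × 12 gtt/mL = 6.666667 gtt/min

7 gtt/min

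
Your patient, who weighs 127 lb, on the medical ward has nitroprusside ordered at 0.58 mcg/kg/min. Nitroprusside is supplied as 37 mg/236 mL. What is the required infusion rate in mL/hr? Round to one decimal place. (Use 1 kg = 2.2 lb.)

12.8 mL/hr

Weight = 127 lb ÷ 2.2 lb/kg = 57.72727 kg
Dose = 0.58 mcg/kg/min × 57.72727 kg = 33.48182 mcg/min
33.48182 mcg/min × 60 min/hr = 2008.909 mcg/hr
Concentration = 37 mg ÷ 236 mL = 0.1567797 mg/mL = 156.7797 mcg/mL
Rate = 2008.909 mcg/hr ÷ 156.7797 mcg/mL = 12.81358 mL/hr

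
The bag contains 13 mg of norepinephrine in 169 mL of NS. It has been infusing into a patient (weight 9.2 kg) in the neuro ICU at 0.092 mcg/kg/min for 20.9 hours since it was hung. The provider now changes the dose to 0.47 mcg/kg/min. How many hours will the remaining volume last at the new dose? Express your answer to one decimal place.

Initial rate:
Dose = 0.092 mcg/kg/min × 9.2 kg = 0.8464 mcg/min
0.8464 mcg/min × 60 min/hr = 50.784 mcg/hr
Concentration = 13 mg ÷ 169 mL = 0.07692308 mg/mL = 76.92308 mcg/mL
Rate = 50.784 mcg/hr ÷ 76.92308 mcg/mL = 0.660192 mL/hr
Volume infused so far = 0.660192 mL/hr × 20.9 hr = 13.79801 mL
Volume remaining = 169 − 13.79801 = 155.202 mL
New rate:
Dose = 0.47 mcg/kg/min × 9.2 kg = 4.324 mcg/min
4.324 mcg/min × 60 min/hr = 259.44 mcg/hr
Rate = 259.44 mcg/hr ÷ 76.92308 mcg/mL = 3.37272 mL/hr
Time remaining = 155.202 mL ÷ 3.37272 mL/hr = 46.01686 hr

46.0 hours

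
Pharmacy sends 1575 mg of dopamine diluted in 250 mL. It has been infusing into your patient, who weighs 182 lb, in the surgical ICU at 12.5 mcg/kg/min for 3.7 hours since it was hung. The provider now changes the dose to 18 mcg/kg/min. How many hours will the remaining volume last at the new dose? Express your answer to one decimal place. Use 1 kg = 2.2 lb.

Initial rate:
Weight = 182 lb ÷ 2.2 lb/kg = 82.72727 kg
Dose = 12.5 mcg/kg/min × 82.72727 kg = 1034.091 mcg/min
1034.091 mcg/min × 60 min/hr = 62045.45 mcg/hr
Concentration = 1575 mg ÷ 250 mL = 6.3 mg/mL = 6300 mcg/mL
Rate = 62045.45 mcg/hr ÷ 6300 mcg/mL = 9.848485 mL/hr
Volume infused so far = 9.848485 mL/hr × 3.7 hr = 36.43939 mL
Volume remaining = 250 − 36.43939 = 213.5606 mL
New rate:
Dose = 18 mcg/kg/min × 82.72727 kg = 1489.091 mcg/min
1489.091 mcg/min × 60 min/hr = 89345.45 mcg/hr
Rate = 89345.45 mcg/hr ÷ 6300 mcg/mL = 14.18182 mL/hr
Time remaining = 213.5606 mL ÷ 14.18182 mL/hr = 15.05876 hr

15.1 hours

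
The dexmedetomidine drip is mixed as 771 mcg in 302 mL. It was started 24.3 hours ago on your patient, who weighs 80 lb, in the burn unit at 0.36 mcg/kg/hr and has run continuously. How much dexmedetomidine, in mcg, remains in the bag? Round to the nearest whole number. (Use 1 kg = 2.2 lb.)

453 mcg

Weight = 80 lb ÷ 2.2 lb/kg = 36.36364 kg
Dose = 0.36 mcg/kg/hr × 36.36364 kg = 13.09091 mcg/hr
Concentration = 771 mcg ÷ 302 mL = 2.55298 mcg/mL
Rate = 13.09091 mcg/hr ÷ 2.55298 mcg/mL = 5.127697 mL/hr
Volume infused = 5.127697 mL/hr × 24.3 hr = 124.603 mL
Volume remaining = 302 − 124.603 = 177.397 mL
Drug remaining = 177.397 mL × 2.55298 mcg/mL = 452.8909 mcg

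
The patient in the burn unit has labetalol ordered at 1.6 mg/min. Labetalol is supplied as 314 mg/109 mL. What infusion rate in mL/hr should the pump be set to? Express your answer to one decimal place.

33.3 mL/hr

1.6 mg/min × 60 min/hr = 96 mg/hr
Concentration = 314 mg ÷ 109 mL = 2.880734 mg/mL
Rate = 96 mg/hr ÷ 2.880734 mg/mL = 33.32484 mL/hr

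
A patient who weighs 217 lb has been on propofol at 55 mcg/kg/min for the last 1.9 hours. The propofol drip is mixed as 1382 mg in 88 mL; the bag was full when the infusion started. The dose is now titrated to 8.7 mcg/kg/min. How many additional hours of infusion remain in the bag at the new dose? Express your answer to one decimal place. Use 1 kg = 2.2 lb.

Initial rate:
Weight = 217 lb ÷ 2.2 lb/kg = 98.63636 kg
Dose = 55 mcg/kg/min × 98.63636 kg = 5425 mcg/min
5425 mcg/min × 60 min/hr = 325500 mcg/hr
Concentration = 1382 mg ÷ 88 mL = 15.70455 mg/mL = 15704.55 mcg/mL
Rate = 325500 mcg/hr ÷ 15704.55 mcg/mL = 20.72648 mL/hr
Volume infused so far = 20.72648 mL/hr × 1.9 hr = 39.38032 mL
Volume remaining = 88 − 39.38032 = 48.61968 mL
New rate:
Dose = 8.7 mcg/kg/min × 98.63636 kg = 858.1364 mcg/min
858.1364 mcg/min × 60 min/hr = 51488.18 mcg/hr
Rate = 51488.18 mcg/hr ÷ 15704.55 mcg/mL = 3.278553 mL/hr
Time remaining = 48.61968 mL ÷ 3.278553 mL/hr = 14.82962 hr

14.8 hours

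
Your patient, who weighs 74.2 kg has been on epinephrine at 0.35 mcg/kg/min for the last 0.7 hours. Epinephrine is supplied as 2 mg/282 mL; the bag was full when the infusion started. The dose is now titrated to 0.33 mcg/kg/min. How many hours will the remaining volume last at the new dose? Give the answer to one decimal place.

Initial rate:
Dose = 0.35 mcg/kg/min × 74.2 kg = 25.97 mcg/min
25.97 mcg/min × 60 min/hr = 1558.2 mcg/hr
Concentration = 2 mg ÷ 282 mL = 0.007092199 mg/mL = 7.092199 mcg/mL
Rate = 1558.2 mcg/hr ÷ 7.092199 mcg/mL = 219.7062 mL/hr
Volume infused so far = 219.7062 mL/hr × 0.7 hr = 153.7943 mL
Volume remaining = 282 − 153.7943 = 128.2057 mL
New rate:
Dose = 0.33 mcg/kg/min × 74.2 kg = 24.486 mcg/min
24.486 mcg/min × 60 min/hr = 1469.16 mcg/hr
Rate = 1469.16 mcg/hr ÷ 7.092199 mcg/mL = 207.1516 mL/hr
Time remaining = 128.2057 mL ÷ 207.1516 mL/hr = 0.6188979 hr

0.6 hours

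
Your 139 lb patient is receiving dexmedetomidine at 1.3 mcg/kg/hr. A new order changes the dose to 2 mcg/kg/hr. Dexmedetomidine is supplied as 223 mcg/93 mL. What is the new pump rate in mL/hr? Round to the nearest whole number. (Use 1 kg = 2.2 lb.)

Weight = 139 lb ÷ 2.2 lb/kg = 63.18182 kg
Dose = 2 mcg/kg/hr × 63.18182 kg = 126.3636 mcg/hr
Concentration = 223 mcg ÷ 93 mL = 2.397849 mcg/mL
Rate = 126.3636 mcg/hr ÷ 2.397849 mcg/mL = 52.69874 mL/hr

53 mL/hr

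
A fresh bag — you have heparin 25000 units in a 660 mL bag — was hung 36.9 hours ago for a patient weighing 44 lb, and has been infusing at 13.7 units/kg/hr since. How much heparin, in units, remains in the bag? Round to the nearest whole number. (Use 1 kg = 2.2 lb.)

Weight = 44 lb ÷ 2.2 lb/kg = 20 kg
Dose = 13.7 units/kg/hr × 20 kg = 274 units/hr
Concentration = 25000 units ÷ 660 mL = 37.87879 units/mL
Rate = 274 units/hr ÷ 37.87879 units/mL = 7.2336 mL/hr
Volume infused = 7.2336 mL/hr × 36.9 hr = 266.9198 mL
Volume remaining = 660 − 266.9198 = 393.0802 mL
Drug remaining = 393.0802 mL × 37.87879 units/mL = 14889.4 units

14889 units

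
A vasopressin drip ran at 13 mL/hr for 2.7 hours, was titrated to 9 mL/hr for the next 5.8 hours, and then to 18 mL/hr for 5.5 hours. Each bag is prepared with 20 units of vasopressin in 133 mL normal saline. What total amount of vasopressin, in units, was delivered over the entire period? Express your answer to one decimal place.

Concentration = 20 units ÷ 133 mL = 0.1503759 units/mL
Stage 1: 13 mL/hr × 2.7 hr = 35.1 mL → 35.1 mL × 0.1503759 units/mL = 5.278195 units
Stage 2: 9 mL/hr × 5.8 hr = 52.2 mL → 52.2 mL × 0.1503759 units/mL = 7.849624 units
Stage 3: 18 mL/hr × 5.5 hr = 99 mL → 99 mL × 0.1503759 units/mL = 14.88722 units
Total = 5.278195 + 7.849624 + 14.88722 = 28.01504 units

28.0 units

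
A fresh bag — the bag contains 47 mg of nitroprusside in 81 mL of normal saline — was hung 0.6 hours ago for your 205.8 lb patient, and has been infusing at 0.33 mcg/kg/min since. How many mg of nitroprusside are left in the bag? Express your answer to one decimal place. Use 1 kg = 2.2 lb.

45.9 mg

Weight = 205.8 lb ÷ 2.2 lb/kg = 93.54545 kg
Dose = 0.33 mcg/kg/min × 93.54545 kg = 30.87 mcg/min
30.87 mcg/min × 60 min/hr = 1852.2 mcg/hr
Concentration = 47 mg ÷ 81 mL = 0.5802469 mg/mL = 580.2469 mcg/mL
Rate = 1852.2 mcg/hr ÷ 580.2469 mcg/mL = 3.192089 mL/hr
Volume infused = 3.192089 mL/hr × 0.6 hr = 1.915254 mL
Volume remaining = 81 − 1.915254 = 79.08475 mL
Drug remaining = 79.08475 mL × 580.2469 mcg/mL = 45888.68 mcg = 45.88868 mg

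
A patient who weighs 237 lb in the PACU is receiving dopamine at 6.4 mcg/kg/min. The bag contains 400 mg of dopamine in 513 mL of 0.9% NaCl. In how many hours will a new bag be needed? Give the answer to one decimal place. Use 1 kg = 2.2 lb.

9.7 hours

Weight = 237 lb ÷ 2.2 lb/kg = 107.7273 kg
Dose = 6.4 mcg/kg/min × 107.7273 kg = 689.4545 mcg/min
689.4545 mcg/min × 60 min/hr = 41367.27 mcg/hr
Concentration = 400 mg ÷ 513 mL = 0.7797271 mg/mL = 779.7271 mcg/mL
Rate = 41367.27 mcg/hr ÷ 779.7271 mcg/mL = 53.05353 mL/hr
Duration = 513 mL ÷ 53.05353 mL/hr = 9.66948 hr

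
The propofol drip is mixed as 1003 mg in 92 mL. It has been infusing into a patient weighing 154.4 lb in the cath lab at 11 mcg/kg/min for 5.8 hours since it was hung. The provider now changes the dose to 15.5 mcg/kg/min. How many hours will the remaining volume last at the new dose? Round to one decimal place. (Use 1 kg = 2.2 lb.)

Initial rate:
Weight = 154.4 lb ÷ 2.2 lb/kg = 70.18182 kg
Dose = 11 mcg/kg/min × 70.18182 kg = 772 mcg/min
772 mcg/min × 60 min/hr = 46320 mcg/hr
Concentration = 1003 mg ÷ 92 mL = 10.90217 mg/mL = 10902.17 mcg/mL
Rate = 46320 mcg/hr ÷ 10902.17 mcg/mL = 4.248694 mL/hr
Volume infused so far = 4.248694 mL/hr × 5.8 hr = 24.64242 mL
Volume remaining = 92 − 24.64242 = 67.35758 mL
New rate:
Dose = 15.5 mcg/kg/min × 70.18182 kg = 1087.818 mcg/min
1087.818 mcg/min × 60 min/hr = 65269.09 mcg/hr
Rate = 65269.09 mcg/hr ÷ 10902.17 mcg/mL = 5.986796 mL/hr
Time remaining = 67.35758 mL ÷ 5.986796 mL/hr = 11.25102 hr

11.3 hours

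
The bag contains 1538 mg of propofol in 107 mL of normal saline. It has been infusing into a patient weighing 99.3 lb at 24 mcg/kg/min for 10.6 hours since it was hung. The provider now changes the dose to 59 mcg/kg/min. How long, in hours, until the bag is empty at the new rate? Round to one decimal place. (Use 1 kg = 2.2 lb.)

5.3 hours

Initial rate:
Weight = 99.3 lb ÷ 2.2 lb/kg = 45.13636 kg
Dose = 24 mcg/kg/min × 45.13636 kg = 1083.273 mcg/min
1083.273 mcg/min × 60 min/hr = 64996.36 mcg/hr
Concentration = 1538 mg ÷ 107 mL = 14.37383 mg/mL = 14373.83 mcg/mL
Rate = 64996.36 mcg/hr ÷ 14373.83 mcg/mL = 4.521854 mL/hr
Volume infused so far = 4.521854 mL/hr × 10.6 hr = 47.93165 mL
Volume remaining = 107 − 47.93165 = 59.06835 mL
New rate:
Dose = 59 mcg/kg/min × 45.13636 kg = 2663.045 mcg/min
2663.045 mcg/min × 60 min/hr = 159782.7 mcg/hr
Rate = 159782.7 mcg/hr ÷ 14373.83 mcg/mL = 11.11622 mL/hr
Time remaining = 59.06835 mL ÷ 11.11622 mL/hr = 5.313707 hr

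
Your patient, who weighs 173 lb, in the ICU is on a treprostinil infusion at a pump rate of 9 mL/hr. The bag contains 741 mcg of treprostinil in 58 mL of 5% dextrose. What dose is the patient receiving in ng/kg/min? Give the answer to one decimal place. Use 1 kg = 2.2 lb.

24.4 ng/kg/min

Weight = 173 lb ÷ 2.2 lb/kg = 78.63636 kg
Concentration = 741 mcg ÷ 58 mL = 12.77586 mcg/mL = 12775.86 ng/mL
Drug rate = 9 mL/hr × 12775.86 ng/mL = 114982.8 ng/hr
114982.8 ng/hr ÷ 60 min/hr = 1916.379 ng/min
1916.379 ng/min ÷ 78.63636 kg = 24.37014 ng/kg/min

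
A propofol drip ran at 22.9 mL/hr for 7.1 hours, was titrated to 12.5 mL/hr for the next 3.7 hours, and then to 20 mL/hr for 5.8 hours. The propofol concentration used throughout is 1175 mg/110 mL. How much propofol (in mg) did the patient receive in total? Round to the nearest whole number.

Concentration = 1175 mg ÷ 110 mL = 10.68182 mg/mL
Stage 1: 22.9 mL/hr × 7.1 hr = 162.59 mL → 162.59 mL × 10.68182 mg/mL = 1736.757 mg
Stage 2: 12.5 mL/hr × 3.7 hr = 46.25 mL → 46.25 mL × 10.68182 mg/mL = 494.0341 mg
Stage 3: 20 mL/hr × 5.8 hr = 116 mL → 116 mL × 10.68182 mg/mL = 1239.091 mg
Total = 1736.757 + 494.0341 + 1239.091 = 3469.882 mg

3470 mg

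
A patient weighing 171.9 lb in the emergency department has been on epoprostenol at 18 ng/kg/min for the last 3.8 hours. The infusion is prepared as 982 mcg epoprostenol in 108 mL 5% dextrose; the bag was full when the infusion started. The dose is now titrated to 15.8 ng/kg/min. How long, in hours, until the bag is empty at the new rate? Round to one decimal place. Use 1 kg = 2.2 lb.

8.9 hours

Initial rate:
Weight = 171.9 lb ÷ 2.2 lb/kg = 78.13636 kg
Dose = 18 ng/kg/min × 78.13636 kg = 1406.455 ng/min
1406.455 ng/min × 60 min/hr = 84387.27 ng/hr
Concentration = 982 mcg ÷ 108 mL = 9.092593 mcg/mL = 9092.593 ng/mL
Rate = 84387.27 ng/hr ÷ 9092.593 ng/mL = 9.280881 mL/hr
Volume infused so far = 9.280881 mL/hr × 3.8 hr = 35.26735 mL
Volume remaining = 108 − 35.26735 = 72.73265 mL
New rate:
Dose = 15.8 ng/kg/min × 78.13636 kg = 1234.555 ng/min
1234.555 ng/min × 60 min/hr = 74073.27 ng/hr
Rate = 74073.27 ng/hr ÷ 9092.593 ng/mL = 8.146551 mL/hr
Time remaining = 72.73265 mL ÷ 8.146551 mL/hr = 8.928029 hr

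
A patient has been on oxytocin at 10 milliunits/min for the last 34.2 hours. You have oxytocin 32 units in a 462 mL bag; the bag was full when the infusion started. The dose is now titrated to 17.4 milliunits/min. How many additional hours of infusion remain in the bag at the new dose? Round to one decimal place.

11.0 hours

Initial rate:
10 milliunits/min × 60 min/hr = 600 milliunits/hr
Concentration = 32 units ÷ 462 mL = 0.06926407 units/mL = 69.26407 milliunits/mL
Rate = 600 milliunits/hr ÷ 69.26407 milliunits/mL = 8.6625 mL/hr
Volume infused so far = 8.6625 mL/hr × 34.2 hr = 296.2575 mL
Volume remaining = 462 − 296.2575 = 165.7425 mL
New rate:
17.4 milliunits/min × 60 min/hr = 1044 milliunits/hr
Rate = 1044 milliunits/hr ÷ 69.26407 milliunits/mL = 15.07275 mL/hr
Time remaining = 165.7425 mL ÷ 15.07275 mL/hr = 10.99617 hr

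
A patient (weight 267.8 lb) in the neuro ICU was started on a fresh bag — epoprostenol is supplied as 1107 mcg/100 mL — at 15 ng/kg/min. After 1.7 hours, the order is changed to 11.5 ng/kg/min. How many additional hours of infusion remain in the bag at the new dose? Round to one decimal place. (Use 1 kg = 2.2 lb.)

11.0 hours

Initial rate:
Weight = 267.8 lb ÷ 2.2 lb/kg = 121.7273 kg
Dose = 15 ng/kg/min × 121.7273 kg = 1825.909 ng/min
1825.909 ng/min × 60 min/hr = 109554.5 ng/hr
Concentration = 1107 mcg ÷ 100 mL = 11.07 mcg/mL = 11070 ng/mL
Rate = 109554.5 ng/hr ÷ 11070 ng/mL = 9.896526 mL/hr
Volume infused so far = 9.896526 mL/hr × 1.7 hr = 16.82409 mL
Volume remaining = 100 − 16.82409 = 83.17591 mL
New rate:
Dose = 11.5 ng/kg/min × 121.7273 kg = 1399.864 ng/min
1399.864 ng/min × 60 min/hr = 83991.82 ng/hr
Rate = 83991.82 ng/hr ÷ 11070 ng/mL = 7.587337 mL/hr
Time remaining = 83.17591 mL ÷ 7.587337 mL/hr = 10.96246 hr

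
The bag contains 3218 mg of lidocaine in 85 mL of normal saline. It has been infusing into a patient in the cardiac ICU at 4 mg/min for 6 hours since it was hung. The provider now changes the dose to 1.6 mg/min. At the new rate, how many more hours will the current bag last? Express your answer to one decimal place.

18.5 hours

Initial rate:
4 mg/min × 60 min/hr = 240 mg/hr
Concentration = 3218 mg ÷ 85 mL = 37.85882 mg/mL
Rate = 240 mg/hr ÷ 37.85882 mg/mL = 6.339341 mL/hr
Volume infused so far = 6.339341 mL/hr × 6 hr = 38.03605 mL
Volume remaining = 85 − 38.03605 = 46.96395 mL
New rate:
1.6 mg/min × 60 min/hr = 96 mg/hr
Rate = 96 mg/hr ÷ 37.85882 mg/mL = 2.535736 mL/hr
Time remaining = 46.96395 mL ÷ 2.535736 mL/hr = 18.52083 hr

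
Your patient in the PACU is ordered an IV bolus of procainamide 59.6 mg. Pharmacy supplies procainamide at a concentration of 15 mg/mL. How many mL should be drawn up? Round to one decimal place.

4.0 mL

Volume = 59.6 mg ÷ 15 mg/mL = 3.973333 mL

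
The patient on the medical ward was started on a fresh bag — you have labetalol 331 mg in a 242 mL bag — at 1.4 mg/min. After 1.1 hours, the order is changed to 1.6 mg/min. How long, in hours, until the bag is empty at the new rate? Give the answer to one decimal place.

2.5 hours

Initial rate:
1.4 mg/min × 60 min/hr = 84 mg/hr
Concentration = 331 mg ÷ 242 mL = 1.367769 mg/mL
Rate = 84 mg/hr ÷ 1.367769 mg/mL = 61.4139 mL/hr
Volume infused so far = 61.4139 mL/hr × 1.1 hr = 67.55529 mL
Volume remaining = 242 − 67.55529 = 174.4447 mL
New rate:
1.6 mg/min × 60 min/hr = 96 mg/hr
Rate = 96 mg/hr ÷ 1.367769 mg/mL = 70.18731 mL/hr
Time remaining = 174.4447 mL ÷ 70.18731 mL/hr = 2.485417 hr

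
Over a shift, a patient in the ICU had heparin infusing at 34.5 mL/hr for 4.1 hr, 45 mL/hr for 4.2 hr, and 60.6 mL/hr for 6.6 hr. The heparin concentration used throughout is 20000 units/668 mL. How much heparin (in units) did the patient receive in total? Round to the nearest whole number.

Concentration = 20000 units ÷ 668 mL = 29.94012 units/mL
Stage 1: 34.5 mL/hr × 4.1 hr = 141.45 mL → 141.45 mL × 29.94012 units/mL = 4235.03 units
Stage 2: 45 mL/hr × 4.2 hr = 189 mL → 189 mL × 29.94012 units/mL = 5658.683 units
Stage 3: 60.6 mL/hr × 6.6 hr = 399.96 mL → 399.96 mL × 29.94012 units/mL = 11974.85 units
Total = 4235.03 + 5658.683 + 11974.85 = 21868.56 units

21869 units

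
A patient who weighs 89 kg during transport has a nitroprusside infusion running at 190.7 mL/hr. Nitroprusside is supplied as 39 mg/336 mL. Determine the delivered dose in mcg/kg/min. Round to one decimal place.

4.1 mcg/kg/min

Concentration = 39 mg ÷ 336 mL = 0.1160714 mg/mL = 116.0714 mcg/mL
Drug rate = 190.7 mL/hr × 116.0714 mcg/mL = 22134.82 mcg/hr
22134.82 mcg/hr ÷ 60 min/hr = 368.9137 mcg/min
368.9137 mcg/min ÷ 89 kg = 4.145098 mcg/kg/min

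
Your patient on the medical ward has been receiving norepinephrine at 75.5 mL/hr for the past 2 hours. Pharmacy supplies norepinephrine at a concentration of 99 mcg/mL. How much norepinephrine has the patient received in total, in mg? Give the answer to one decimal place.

14.9 mg

Drug rate = 75.5 mL/hr × 99 mcg/mL = 7474.5 mcg/hr
Total = 7474.5 mcg/hr × 2 hr = 14949 mcg = 14.949 mg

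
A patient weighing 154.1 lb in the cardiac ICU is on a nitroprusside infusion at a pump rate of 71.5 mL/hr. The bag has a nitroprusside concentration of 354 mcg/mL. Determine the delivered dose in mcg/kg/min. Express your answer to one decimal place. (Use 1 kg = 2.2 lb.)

Weight = 154.1 lb ÷ 2.2 lb/kg = 70.04545 kg
Drug rate = 71.5 mL/hr × 354 mcg/mL = 25311 mcg/hr
25311 mcg/hr ÷ 60 min/hr = 421.85 mcg/min
421.85 mcg/min ÷ 70.04545 kg = 6.022518 mcg/kg/min

6.0 mcg/kg/min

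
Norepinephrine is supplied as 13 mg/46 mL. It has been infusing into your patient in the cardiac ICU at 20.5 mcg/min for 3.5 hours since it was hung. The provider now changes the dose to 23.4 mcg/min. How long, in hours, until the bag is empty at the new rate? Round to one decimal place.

6.2 hours

Initial rate:
20.5 mcg/min × 60 min/hr = 1230 mcg/hr
Concentration = 13 mg ÷ 46 mL = 0.2826087 mg/mL = 282.6087 mcg/mL
Rate = 1230 mcg/hr ÷ 282.6087 mcg/mL = 4.352308 mL/hr
Volume infused so far = 4.352308 mL/hr × 3.5 hr = 15.23308 mL
Volume remaining = 46 − 15.23308 = 30.76692 mL
New rate:
23.4 mcg/min × 60 min/hr = 1404 mcg/hr
Rate = 1404 mcg/hr ÷ 282.6087 mcg/mL = 4.968 mL/hr
Time remaining = 30.76692 mL ÷ 4.968 mL/hr = 6.19302 hr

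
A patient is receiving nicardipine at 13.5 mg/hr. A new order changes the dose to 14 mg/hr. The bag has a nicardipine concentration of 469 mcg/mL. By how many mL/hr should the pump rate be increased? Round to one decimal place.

1.1 mL/hr

At the current dose:
Concentration = 469 mcg/mL = 0.469 mg/mL
Rate = 13.5 mg/hr ÷ 0.469 mg/mL = 28.78465 mL/hr
At the new dose:
Rate = 14 mg/hr ÷ 0.469 mg/mL = 29.85075 mL/hr
Change = 29.85075 − 28.78465 = 1.066098 mL/hr → 1.066098 mL/hr increase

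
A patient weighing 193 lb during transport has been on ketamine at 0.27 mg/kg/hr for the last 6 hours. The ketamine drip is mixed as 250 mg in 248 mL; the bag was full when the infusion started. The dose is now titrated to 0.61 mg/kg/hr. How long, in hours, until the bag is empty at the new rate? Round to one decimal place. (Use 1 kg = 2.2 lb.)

Initial rate:
Weight = 193 lb ÷ 2.2 lb/kg = 87.72727 kg
Dose = 0.27 mg/kg/hr × 87.72727 kg = 23.68636 mg/hr
Concentration = 250 mg ÷ 248 mL = 1.008065 mg/mL
Rate = 23.68636 mg/hr ÷ 1.008065 mg/mL = 23.49687 mL/hr
Volume infused so far = 23.49687 mL/hr × 6 hr = 140.9812 mL
Volume remaining = 248 − 140.9812 = 107.0188 mL
New rate:
Dose = 0.61 mg/kg/hr × 87.72727 kg = 53.51364 mg/hr
Rate = 53.51364 mg/hr ÷ 1.008065 mg/mL = 53.08553 mL/hr
Time remaining = 107.0188 mL ÷ 53.08553 mL/hr = 2.015969 hr

2.0 hours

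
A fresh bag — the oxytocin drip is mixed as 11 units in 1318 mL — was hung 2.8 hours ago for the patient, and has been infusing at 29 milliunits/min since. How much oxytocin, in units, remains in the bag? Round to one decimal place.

29 milliunits/min × 60 min/hr = 1740 milliunits/hr
Concentration = 11 units ÷ 1318 mL = 0.008345979 units/mL = 8.345979 milliunits/mL
Rate = 1740 milliunits/hr ÷ 8.345979 milliunits/mL = 208.4836 mL/hr
Volume infused = 208.4836 mL/hr × 2.8 hr = 583.7542 mL
Volume remaining = 1318 − 583.7542 = 734.2458 mL
Drug remaining = 734.2458 mL × 8.345979 milliunits/mL = 6128 milliunits = 6.128 units

6.1 units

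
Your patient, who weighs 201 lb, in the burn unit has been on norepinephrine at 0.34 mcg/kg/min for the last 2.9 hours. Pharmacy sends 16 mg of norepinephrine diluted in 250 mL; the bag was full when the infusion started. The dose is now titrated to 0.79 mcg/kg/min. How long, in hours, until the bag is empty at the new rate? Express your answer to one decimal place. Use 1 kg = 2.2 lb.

Initial rate:
Weight = 201 lb ÷ 2.2 lb/kg = 91.36364 kg
Dose = 0.34 mcg/kg/min × 91.36364 kg = 31.06364 mcg/min
31.06364 mcg/min × 60 min/hr = 1863.818 mcg/hr
Concentration = 16 mg ÷ 250 mL = 0.064 mg/mL = 64 mcg/mL
Rate = 1863.818 mcg/hr ÷ 64 mcg/mL = 29.12216 mL/hr
Volume infused so far = 29.12216 mL/hr × 2.9 hr = 84.45426 mL
Volume remaining = 250 − 84.45426 = 165.5457 mL
New rate:
Dose = 0.79 mcg/kg/min × 91.36364 kg = 72.17727 mcg/min
72.17727 mcg/min × 60 min/hr = 4330.636 mcg/hr
Rate = 4330.636 mcg/hr ÷ 64 mcg/mL = 67.66619 mL/hr
Time remaining = 165.5457 mL ÷ 67.66619 mL/hr = 2.446506 hr

2.4 hours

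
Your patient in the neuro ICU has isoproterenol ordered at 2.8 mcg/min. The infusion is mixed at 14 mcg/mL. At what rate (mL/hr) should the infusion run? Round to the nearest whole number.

12 mL/hr

2.8 mcg/min × 60 min/hr = 168 mcg/hr
Rate = 168 mcg/hr ÷ 14 mcg/mL = 12 mL/hr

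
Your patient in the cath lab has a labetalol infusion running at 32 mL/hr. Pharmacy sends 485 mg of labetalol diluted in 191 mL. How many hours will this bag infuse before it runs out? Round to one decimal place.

Duration = 191 mL ÷ 32 mL/hr = 5.96875 hr

6.0 hours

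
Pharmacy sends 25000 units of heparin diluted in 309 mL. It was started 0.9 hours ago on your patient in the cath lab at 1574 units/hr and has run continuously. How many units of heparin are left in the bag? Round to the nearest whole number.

23583 units

Concentration = 25000 units ÷ 309 mL = 80.90615 units/mL
Rate = 1574 units/hr ÷ 80.90615 units/mL = 19.45464 mL/hr
Volume infused = 19.45464 mL/hr × 0.9 hr = 17.50918 mL
Volume remaining = 309 − 17.50918 = 291.4908 mL
Drug remaining = 291.4908 mL × 80.90615 units/mL = 23583.4 units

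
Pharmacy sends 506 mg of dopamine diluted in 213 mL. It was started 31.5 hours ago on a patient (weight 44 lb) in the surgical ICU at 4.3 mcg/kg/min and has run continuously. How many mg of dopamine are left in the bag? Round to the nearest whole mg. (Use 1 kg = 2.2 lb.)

Weight = 44 lb ÷ 2.2 lb/kg = 20 kg
Dose = 4.3 mcg/kg/min × 20 kg = 86 mcg/min
86 mcg/min × 60 min/hr = 5160 mcg/hr
Concentration = 506 mg ÷ 213 mL = 2.375587 mg/mL = 2375.587 mcg/mL
Rate = 5160 mcg/hr ÷ 2375.587 mcg/mL = 2.172095 mL/hr
Volume infused = 2.172095 mL/hr × 31.5 hr = 68.42099 mL
Volume remaining = 213 − 68.42099 = 144.579 mL
Drug remaining = 144.579 mL × 2375.587 mcg/mL = 343460 mcg = 343.46 mg

343 mg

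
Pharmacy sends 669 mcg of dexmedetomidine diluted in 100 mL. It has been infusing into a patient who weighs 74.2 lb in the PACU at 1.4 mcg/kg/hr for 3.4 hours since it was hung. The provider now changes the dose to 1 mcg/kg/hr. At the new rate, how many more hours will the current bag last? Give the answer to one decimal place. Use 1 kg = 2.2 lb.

15.1 hours

Initial rate:
Weight = 74.2 lb ÷ 2.2 lb/kg = 33.72727 kg
Dose = 1.4 mcg/kg/hr × 33.72727 kg = 47.21818 mcg/hr
Concentration = 669 mcg ÷ 100 mL = 6.69 mcg/mL
Rate = 47.21818 mcg/hr ÷ 6.69 mcg/mL = 7.058024 mL/hr
Volume infused so far = 7.058024 mL/hr × 3.4 hr = 23.99728 mL
Volume remaining = 100 − 23.99728 = 76.00272 mL
New rate:
Dose = 1 mcg/kg/hr × 33.72727 kg = 33.72727 mcg/hr
Rate = 33.72727 mcg/hr ÷ 6.69 mcg/mL = 5.041446 mL/hr
Time remaining = 76.00272 mL ÷ 5.041446 mL/hr = 15.07558 hr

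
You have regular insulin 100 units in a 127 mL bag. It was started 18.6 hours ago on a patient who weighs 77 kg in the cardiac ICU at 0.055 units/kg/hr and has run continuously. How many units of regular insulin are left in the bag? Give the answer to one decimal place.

21.2 units

Dose = 0.055 units/kg/hr × 77 kg = 4.235 units/hr
Concentration = 100 units ÷ 127 mL = 0.7874016 units/mL
Rate = 4.235 units/hr ÷ 0.7874016 units/mL = 5.37845 mL/hr
Volume infused = 5.37845 mL/hr × 18.6 hr = 100.0392 mL
Volume remaining = 127 − 100.0392 = 26.96083 mL
Drug remaining = 26.96083 mL × 0.7874016 units/mL = 21.229 units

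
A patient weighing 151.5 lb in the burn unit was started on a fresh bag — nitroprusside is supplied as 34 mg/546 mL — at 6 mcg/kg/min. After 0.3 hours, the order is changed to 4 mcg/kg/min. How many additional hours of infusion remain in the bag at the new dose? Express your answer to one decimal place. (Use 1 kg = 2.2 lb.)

Initial rate:
Weight = 151.5 lb ÷ 2.2 lb/kg = 68.86364 kg
Dose = 6 mcg/kg/min × 68.86364 kg = 413.1818 mcg/min
413.1818 mcg/min × 60 min/hr = 24790.91 mcg/hr
Concentration = 34 mg ÷ 546 mL = 0.06227106 mg/mL = 62.27106 mcg/mL
Rate = 24790.91 mcg/hr ÷ 62.27106 mcg/mL = 398.1128 mL/hr
Volume infused so far = 398.1128 mL/hr × 0.3 hr = 119.4339 mL
Volume remaining = 546 − 119.4339 = 426.5661 mL
New rate:
Dose = 4 mcg/kg/min × 68.86364 kg = 275.4545 mcg/min
275.4545 mcg/min × 60 min/hr = 16527.27 mcg/hr
Rate = 16527.27 mcg/hr ÷ 62.27106 mcg/mL = 265.4086 mL/hr
Time remaining = 426.5661 mL ÷ 265.4086 mL/hr = 1.607206 hr

1.6 hours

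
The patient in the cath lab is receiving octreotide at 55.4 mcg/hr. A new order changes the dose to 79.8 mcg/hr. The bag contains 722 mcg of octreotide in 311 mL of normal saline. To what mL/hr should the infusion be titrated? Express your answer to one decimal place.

34.4 mL/hr

Concentration = 722 mcg ÷ 311 mL = 2.321543 mcg/mL
Rate = 79.8 mcg/hr ÷ 2.321543 mcg/mL = 34.37368 mL/hr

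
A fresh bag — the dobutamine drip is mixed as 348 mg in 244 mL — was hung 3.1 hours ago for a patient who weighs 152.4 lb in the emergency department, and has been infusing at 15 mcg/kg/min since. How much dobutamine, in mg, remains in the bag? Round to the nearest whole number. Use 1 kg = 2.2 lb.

Weight = 152.4 lb ÷ 2.2 lb/kg = 69.27273 kg
Dose = 15 mcg/kg/min × 69.27273 kg = 1039.091 mcg/min
1039.091 mcg/min × 60 min/hr = 62345.45 mcg/hr
Concentration = 348 mg ÷ 244 mL = 1.42623 mg/mL = 1426.23 mcg/mL
Rate = 62345.45 mcg/hr ÷ 1426.23 mcg/mL = 43.71348 mL/hr
Volume infused = 43.71348 mL/hr × 3.1 hr = 135.5118 mL
Volume remaining = 244 − 135.5118 = 108.4882 mL
Drug remaining = 108.4882 mL × 1426.23 mcg/mL = 154729.1 mcg = 154.7291 mg

155 mg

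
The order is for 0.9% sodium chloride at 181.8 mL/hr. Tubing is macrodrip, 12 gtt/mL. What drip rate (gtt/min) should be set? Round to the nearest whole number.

181.8 mL/hr ÷ 60 min/hr = 3.03 mL/min
3.03 mL/min × 12 gtt/mL = 36.36 gtt/min

36 gtt/min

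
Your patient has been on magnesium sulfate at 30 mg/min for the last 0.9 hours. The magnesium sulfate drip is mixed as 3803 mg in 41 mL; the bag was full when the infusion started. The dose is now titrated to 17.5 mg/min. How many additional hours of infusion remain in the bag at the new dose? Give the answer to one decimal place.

Initial rate:
30 mg/min × 60 min/hr = 1800 mg/hr
Concentration = 3803 mg ÷ 41 mL = 92.7561 mg/mL
Rate = 1800 mg/hr ÷ 92.7561 mg/mL = 19.40573 mL/hr
Volume infused so far = 19.40573 mL/hr × 0.9 hr = 17.46516 mL
Volume remaining = 41 − 17.46516 = 23.53484 mL
New rate:
17.5 mg/min × 60 min/hr = 1050 mg/hr
Rate = 1050 mg/hr ÷ 92.7561 mg/mL = 11.32001 mL/hr
Time remaining = 23.53484 mL ÷ 11.32001 mL/hr = 2.079048 hr

2.1 hours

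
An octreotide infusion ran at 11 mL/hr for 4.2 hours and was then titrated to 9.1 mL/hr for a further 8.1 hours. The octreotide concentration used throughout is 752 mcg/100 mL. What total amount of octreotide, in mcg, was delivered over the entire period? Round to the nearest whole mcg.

902 mcg

Concentration = 752 mcg ÷ 100 mL = 7.52 mcg/mL
Stage 1: 11 mL/hr × 4.2 hr = 46.2 mL → 46.2 mL × 7.52 mcg/mL = 347.424 mcg
Stage 2: 9.1 mL/hr × 8.1 hr = 73.71 mL → 73.71 mL × 7.52 mcg/mL = 554.2992 mcg
Total = 347.424 + 554.2992 = 901.7232 mcg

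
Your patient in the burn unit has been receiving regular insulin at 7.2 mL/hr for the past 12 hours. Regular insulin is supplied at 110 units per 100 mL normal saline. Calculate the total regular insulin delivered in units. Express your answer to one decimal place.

Concentration = 110 units ÷ 100 mL = 1.1 units/mL
Drug rate = 7.2 mL/hr × 1.1 units/mL = 7.92 units/hr
Total = 7.92 units/hr × 12 hr = 95.04 units

95.0 units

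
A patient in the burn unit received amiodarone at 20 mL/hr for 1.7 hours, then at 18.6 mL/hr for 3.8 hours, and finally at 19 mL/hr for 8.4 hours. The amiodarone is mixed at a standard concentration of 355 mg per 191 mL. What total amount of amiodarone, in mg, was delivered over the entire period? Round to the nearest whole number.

Concentration = 355 mg ÷ 191 mL = 1.858639 mg/mL
Stage 1: 20 mL/hr × 1.7 hr = 34 mL → 34 mL × 1.858639 mg/mL = 63.19372 mg
Stage 2: 18.6 mL/hr × 3.8 hr = 70.68 mL → 70.68 mL × 1.858639 mg/mL = 131.3686 mg
Stage 3: 19 mL/hr × 8.4 hr = 159.6 mL → 159.6 mL × 1.858639 mg/mL = 296.6387 mg
Total = 63.19372 + 131.3686 + 296.6387 = 491.201 mg

491 mg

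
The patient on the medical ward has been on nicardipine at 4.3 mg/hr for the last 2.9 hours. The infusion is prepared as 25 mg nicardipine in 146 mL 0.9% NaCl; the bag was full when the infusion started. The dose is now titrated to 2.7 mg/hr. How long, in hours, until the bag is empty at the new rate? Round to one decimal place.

Initial rate:
Concentration = 25 mg ÷ 146 mL = 0.1712329 mg/mL
Rate = 4.3 mg/hr ÷ 0.1712329 mg/mL = 25.112 mL/hr
Volume infused so far = 25.112 mL/hr × 2.9 hr = 72.8248 mL
Volume remaining = 146 − 72.8248 = 73.1752 mL
New rate:
Rate = 2.7 mg/hr ÷ 0.1712329 mg/mL = 15.768 mL/hr
Time remaining = 73.1752 mL ÷ 15.768 mL/hr = 4.640741 hr

4.6 hours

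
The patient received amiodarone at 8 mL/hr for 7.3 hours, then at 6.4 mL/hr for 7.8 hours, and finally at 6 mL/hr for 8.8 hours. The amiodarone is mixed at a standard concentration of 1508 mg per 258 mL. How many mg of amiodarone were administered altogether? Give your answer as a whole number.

942 mg

Concentration = 1508 mg ÷ 258 mL = 5.844961 mg/mL
Stage 1: 8 mL/hr × 7.3 hr = 58.4 mL → 58.4 mL × 5.844961 mg/mL = 341.3457 mg
Stage 2: 6.4 mL/hr × 7.8 hr = 49.92 mL → 49.92 mL × 5.844961 mg/mL = 291.7805 mg
Stage 3: 6 mL/hr × 8.8 hr = 52.8 mL → 52.8 mL × 5.844961 mg/mL = 308.614 mg
Total = 341.3457 + 291.7805 + 308.614 = 941.7402 mg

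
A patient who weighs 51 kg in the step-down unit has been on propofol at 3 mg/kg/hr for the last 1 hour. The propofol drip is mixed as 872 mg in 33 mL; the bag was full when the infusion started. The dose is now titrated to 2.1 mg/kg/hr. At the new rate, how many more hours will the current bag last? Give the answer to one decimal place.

6.7 hours

Initial rate:
Dose = 3 mg/kg/hr × 51 kg = 153 mg/hr
Concentration = 872 mg ÷ 33 mL = 26.42424 mg/mL
Rate = 153 mg/hr ÷ 26.42424 mg/mL = 5.790138 mL/hr
Volume infused so far = 5.790138 mL/hr × 1 hr = 5.790138 mL
Volume remaining = 33 − 5.790138 = 27.20986 mL
New rate:
Dose = 2.1 mg/kg/hr × 51 kg = 107.1 mg/hr
Rate = 107.1 mg/hr ÷ 26.42424 mg/mL = 4.053096 mL/hr
Time remaining = 27.20986 mL ÷ 4.053096 mL/hr = 6.713352 hr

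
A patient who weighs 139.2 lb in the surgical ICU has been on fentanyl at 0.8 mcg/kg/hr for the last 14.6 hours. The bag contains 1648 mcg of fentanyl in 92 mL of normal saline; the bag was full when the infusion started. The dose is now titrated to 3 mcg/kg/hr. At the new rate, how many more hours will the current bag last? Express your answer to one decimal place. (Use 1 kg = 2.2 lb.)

Initial rate:
Weight = 139.2 lb ÷ 2.2 lb/kg = 63.27273 kg
Dose = 0.8 mcg/kg/hr × 63.27273 kg = 50.61818 mcg/hr
Concentration = 1648 mcg ÷ 92 mL = 17.91304 mcg/mL
Rate = 50.61818 mcg/hr ÷ 17.91304 mcg/mL = 2.825772 mL/hr
Volume infused so far = 2.825772 mL/hr × 14.6 hr = 41.25628 mL
Volume remaining = 92 − 41.25628 = 50.74372 mL
New rate:
Dose = 3 mcg/kg/hr × 63.27273 kg = 189.8182 mcg/hr
Rate = 189.8182 mcg/hr ÷ 17.91304 mcg/mL = 10.59665 mL/hr
Time remaining = 50.74372 mL ÷ 10.59665 mL/hr = 4.788659 hr

4.8 hours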